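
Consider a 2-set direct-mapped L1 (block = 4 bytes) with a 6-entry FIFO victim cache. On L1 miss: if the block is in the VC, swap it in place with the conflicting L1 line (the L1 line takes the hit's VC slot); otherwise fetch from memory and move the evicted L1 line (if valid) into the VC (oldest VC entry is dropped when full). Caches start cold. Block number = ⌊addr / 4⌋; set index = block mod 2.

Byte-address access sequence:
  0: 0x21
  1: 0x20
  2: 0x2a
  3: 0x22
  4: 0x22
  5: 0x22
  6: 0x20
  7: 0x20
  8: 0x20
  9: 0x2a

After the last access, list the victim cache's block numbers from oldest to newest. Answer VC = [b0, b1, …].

VC = [8]

#0 0x21→b8/s0 MISS; vc=[]
#1 0x20→b8/s0 L1-HIT; vc=[]
#2 0x2a→b10/s0 MISS; vc=[8]
#3 0x22→b8/s0 VC-HIT; vc=[10]
#4 0x22→b8/s0 L1-HIT; vc=[10]
#5 0x22→b8/s0 L1-HIT; vc=[10]
#6 0x20→b8/s0 L1-HIT; vc=[10]
#7 0x20→b8/s0 L1-HIT; vc=[10]
#8 0x20→b8/s0 L1-HIT; vc=[10]
#9 0x2a→b10/s0 VC-HIT; vc=[8]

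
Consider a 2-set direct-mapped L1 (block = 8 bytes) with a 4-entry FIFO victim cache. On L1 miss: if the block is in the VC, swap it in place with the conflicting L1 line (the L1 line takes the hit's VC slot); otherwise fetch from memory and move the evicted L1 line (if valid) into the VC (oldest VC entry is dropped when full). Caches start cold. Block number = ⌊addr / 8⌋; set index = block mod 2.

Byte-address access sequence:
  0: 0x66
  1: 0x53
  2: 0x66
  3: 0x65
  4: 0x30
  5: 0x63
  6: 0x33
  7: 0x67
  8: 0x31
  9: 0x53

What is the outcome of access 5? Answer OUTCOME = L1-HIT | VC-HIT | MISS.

  [0] addr=0x66 blk=12 s=0: MISS | VC []
  [1] addr=0x53 blk=10 s=0: MISS | VC [12]
  [2] addr=0x66 blk=12 s=0: VC-HIT | VC [10]
  [3] addr=0x65 blk=12 s=0: L1-HIT | VC [10]
  [4] addr=0x30 blk=6 s=0: MISS | VC [10, 12]
  [5] addr=0x63 blk=12 s=0: VC-HIT | VC [10, 6]
  [6] addr=0x33 blk=6 s=0: VC-HIT | VC [10, 12]
  [7] addr=0x67 blk=12 s=0: VC-HIT | VC [10, 6]
  [8] addr=0x31 blk=6 s=0: VC-HIT | VC [10, 12]
  [9] addr=0x53 blk=10 s=0: VC-HIT | VC [6, 12]

OUTCOME = VC-HIT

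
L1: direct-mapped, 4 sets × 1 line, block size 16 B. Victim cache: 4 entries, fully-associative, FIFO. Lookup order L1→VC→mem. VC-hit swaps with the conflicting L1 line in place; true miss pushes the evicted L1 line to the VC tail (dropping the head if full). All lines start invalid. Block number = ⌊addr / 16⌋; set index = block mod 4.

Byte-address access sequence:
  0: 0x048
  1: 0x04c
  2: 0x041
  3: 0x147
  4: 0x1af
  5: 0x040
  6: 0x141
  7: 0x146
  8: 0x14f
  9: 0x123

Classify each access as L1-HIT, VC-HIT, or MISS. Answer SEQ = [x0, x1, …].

  [0] addr=0x48 blk=4 s=0: MISS | VC []
  [1] addr=0x4c blk=4 s=0: L1-HIT | VC []
  [2] addr=0x41 blk=4 s=0: L1-HIT | VC []
  [3] addr=0x147 blk=20 s=0: MISS | VC [4]
  [4] addr=0x1af blk=26 s=2: MISS | VC [4]
  [5] addr=0x40 blk=4 s=0: VC-HIT | VC [20]
  [6] addr=0x141 blk=20 s=0: VC-HIT | VC [4]
  [7] addr=0x146 blk=20 s=0: L1-HIT | VC [4]
  [8] addr=0x14f blk=20 s=0: L1-HIT | VC [4]
  [9] addr=0x123 blk=18 s=2: MISS | VC [4, 26]

SEQ = [MISS, L1-HIT, L1-HIT, MISS, MISS, VC-HIT, VC-HIT, L1-HIT, L1-HIT, MISS]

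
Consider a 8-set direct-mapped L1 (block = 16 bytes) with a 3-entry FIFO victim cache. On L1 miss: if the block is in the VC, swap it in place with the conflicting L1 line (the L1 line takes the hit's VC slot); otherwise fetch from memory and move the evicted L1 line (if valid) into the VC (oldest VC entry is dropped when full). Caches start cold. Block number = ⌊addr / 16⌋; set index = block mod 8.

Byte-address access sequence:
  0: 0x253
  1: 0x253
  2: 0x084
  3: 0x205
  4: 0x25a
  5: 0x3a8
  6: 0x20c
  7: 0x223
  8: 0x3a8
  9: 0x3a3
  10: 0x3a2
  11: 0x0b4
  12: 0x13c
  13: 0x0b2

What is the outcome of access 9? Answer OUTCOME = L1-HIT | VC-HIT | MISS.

OUTCOME = L1-HIT

  [0] addr=0x253 blk=37 s=5: MISS | VC []
  [1] addr=0x253 blk=37 s=5: L1-HIT | VC []
  [2] addr=0x84 blk=8 s=0: MISS | VC []
  [3] addr=0x205 blk=32 s=0: MISS | VC [8]
  [4] addr=0x25a blk=37 s=5: L1-HIT | VC [8]
  [5] addr=0x3a8 blk=58 s=2: MISS | VC [8]
  [6] addr=0x20c blk=32 s=0: L1-HIT | VC [8]
  [7] addr=0x223 blk=34 s=2: MISS | VC [8, 58]
  [8] addr=0x3a8 blk=58 s=2: VC-HIT | VC [8, 34]
  [9] addr=0x3a3 blk=58 s=2: L1-HIT | VC [8, 34]
  [10] addr=0x3a2 blk=58 s=2: L1-HIT | VC [8, 34]
  [11] addr=0xb4 blk=11 s=3: MISS | VC [8, 34]
  [12] addr=0x13c blk=19 s=3: MISS | VC [8, 34, 11]
  [13] addr=0xb2 blk=11 s=3: VC-HIT | VC [8, 34, 19]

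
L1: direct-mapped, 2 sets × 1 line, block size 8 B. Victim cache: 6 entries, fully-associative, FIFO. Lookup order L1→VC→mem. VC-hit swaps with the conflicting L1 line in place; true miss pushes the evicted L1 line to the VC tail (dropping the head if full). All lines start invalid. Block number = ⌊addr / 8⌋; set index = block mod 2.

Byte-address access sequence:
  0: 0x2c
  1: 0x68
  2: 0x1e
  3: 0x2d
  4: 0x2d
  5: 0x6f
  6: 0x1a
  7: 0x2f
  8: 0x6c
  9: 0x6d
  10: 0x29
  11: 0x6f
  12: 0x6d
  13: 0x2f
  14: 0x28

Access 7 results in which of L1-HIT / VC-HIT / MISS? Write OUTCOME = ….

  [0] addr=0x2c blk=5 s=1: MISS | VC []
  [1] addr=0x68 blk=13 s=1: MISS | VC [5]
  [2] addr=0x1e blk=3 s=1: MISS | VC [5, 13]
  [3] addr=0x2d blk=5 s=1: VC-HIT | VC [3, 13]
  [4] addr=0x2d blk=5 s=1: L1-HIT | VC [3, 13]
  [5] addr=0x6f blk=13 s=1: VC-HIT | VC [3, 5]
  [6] addr=0x1a blk=3 s=1: VC-HIT | VC [13, 5]
  [7] addr=0x2f blk=5 s=1: VC-HIT | VC [13, 3]
  [8] addr=0x6c blk=13 s=1: VC-HIT | VC [5, 3]
  [9] addr=0x6d blk=13 s=1: L1-HIT | VC [5, 3]
  [10] addr=0x29 blk=5 s=1: VC-HIT | VC [13, 3]
  [11] addr=0x6f blk=13 s=1: VC-HIT | VC [5, 3]
  [12] addr=0x6d blk=13 s=1: L1-HIT | VC [5, 3]
  [13] addr=0x2f blk=5 s=1: VC-HIT | VC [13, 3]
  [14] addr=0x28 blk=5 s=1: L1-HIT | VC [13, 3]

OUTCOME = VC-HIT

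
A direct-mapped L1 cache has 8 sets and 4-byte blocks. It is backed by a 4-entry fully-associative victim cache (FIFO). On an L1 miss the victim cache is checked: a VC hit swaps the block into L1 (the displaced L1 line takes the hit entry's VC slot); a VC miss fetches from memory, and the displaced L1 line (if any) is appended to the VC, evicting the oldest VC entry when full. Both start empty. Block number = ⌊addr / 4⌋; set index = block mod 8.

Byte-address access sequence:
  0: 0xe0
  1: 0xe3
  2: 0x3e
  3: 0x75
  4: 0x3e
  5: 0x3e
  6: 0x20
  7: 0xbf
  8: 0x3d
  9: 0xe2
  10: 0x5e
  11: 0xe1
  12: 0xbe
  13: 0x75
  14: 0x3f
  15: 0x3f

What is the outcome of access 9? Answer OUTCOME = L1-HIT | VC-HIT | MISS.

  [0] addr=0xe0 blk=56 s=0: MISS | VC []
  [1] addr=0xe3 blk=56 s=0: L1-HIT | VC []
  [2] addr=0x3e blk=15 s=7: MISS | VC []
  [3] addr=0x75 blk=29 s=5: MISS | VC []
  [4] addr=0x3e blk=15 s=7: L1-HIT | VC []
  [5] addr=0x3e blk=15 s=7: L1-HIT | VC []
  [6] addr=0x20 blk=8 s=0: MISS | VC [56]
  [7] addr=0xbf blk=47 s=7: MISS | VC [56, 15]
  [8] addr=0x3d blk=15 s=7: VC-HIT | VC [56, 47]
  [9] addr=0xe2 blk=56 s=0: VC-HIT | VC [8, 47]
  [10] addr=0x5e blk=23 s=7: MISS | VC [8, 47, 15]
  [11] addr=0xe1 blk=56 s=0: L1-HIT | VC [8, 47, 15]
  [12] addr=0xbe blk=47 s=7: VC-HIT | VC [8, 23, 15]
  [13] addr=0x75 blk=29 s=5: L1-HIT | VC [8, 23, 15]
  [14] addr=0x3f blk=15 s=7: VC-HIT | VC [8, 23, 47]
  [15] addr=0x3f blk=15 s=7: L1-HIT | VC [8, 23, 47]

OUTCOME = VC-HIT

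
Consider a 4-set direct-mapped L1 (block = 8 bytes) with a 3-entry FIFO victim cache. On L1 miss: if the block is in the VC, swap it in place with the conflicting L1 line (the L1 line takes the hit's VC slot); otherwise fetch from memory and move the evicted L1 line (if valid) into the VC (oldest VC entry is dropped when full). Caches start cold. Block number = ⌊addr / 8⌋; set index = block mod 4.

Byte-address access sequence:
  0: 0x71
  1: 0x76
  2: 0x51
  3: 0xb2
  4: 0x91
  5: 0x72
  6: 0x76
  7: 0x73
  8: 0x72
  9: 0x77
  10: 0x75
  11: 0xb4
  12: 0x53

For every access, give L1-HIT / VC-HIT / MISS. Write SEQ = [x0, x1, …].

SEQ = [MISS, L1-HIT, MISS, MISS, MISS, VC-HIT, L1-HIT, L1-HIT, L1-HIT, L1-HIT, L1-HIT, VC-HIT, VC-HIT]

0: 0x71 (blk 14, set 2) → MISS  vc=[]
1: 0x76 (blk 14, set 2) → L1-HIT  vc=[]
2: 0x51 (blk 10, set 2) → MISS  vc=[14]
3: 0xb2 (blk 22, set 2) → MISS  vc=[14, 10]
4: 0x91 (blk 18, set 2) → MISS  vc=[14, 10, 22]
5: 0x72 (blk 14, set 2) → VC-HIT  vc=[18, 10, 22]
6: 0x76 (blk 14, set 2) → L1-HIT  vc=[18, 10, 22]
7: 0x73 (blk 14, set 2) → L1-HIT  vc=[18, 10, 22]
8: 0x72 (blk 14, set 2) → L1-HIT  vc=[18, 10, 22]
9: 0x77 (blk 14, set 2) → L1-HIT  vc=[18, 10, 22]
10: 0x75 (blk 14, set 2) → L1-HIT  vc=[18, 10, 22]
11: 0xb4 (blk 22, set 2) → VC-HIT  vc=[18, 10, 14]
12: 0x53 (blk 10, set 2) → VC-HIT  vc=[18, 22, 14]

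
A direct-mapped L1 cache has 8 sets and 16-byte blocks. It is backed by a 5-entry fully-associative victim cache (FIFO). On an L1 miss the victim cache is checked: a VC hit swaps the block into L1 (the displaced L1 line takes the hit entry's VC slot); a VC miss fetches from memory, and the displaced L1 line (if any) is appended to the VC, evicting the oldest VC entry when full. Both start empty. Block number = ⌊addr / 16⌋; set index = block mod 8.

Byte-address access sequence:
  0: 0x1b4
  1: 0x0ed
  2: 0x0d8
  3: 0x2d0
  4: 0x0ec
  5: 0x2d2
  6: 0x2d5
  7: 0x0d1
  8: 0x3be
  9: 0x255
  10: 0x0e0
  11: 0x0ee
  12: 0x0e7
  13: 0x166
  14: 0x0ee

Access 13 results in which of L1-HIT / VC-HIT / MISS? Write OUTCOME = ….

OUTCOME = MISS

0: 0x1b4 (blk 27, set 3) → MISS  vc=[]
1: 0xed (blk 14, set 6) → MISS  vc=[]
2: 0xd8 (blk 13, set 5) → MISS  vc=[]
3: 0x2d0 (blk 45, set 5) → MISS  vc=[13]
4: 0xec (blk 14, set 6) → L1-HIT  vc=[13]
5: 0x2d2 (blk 45, set 5) → L1-HIT  vc=[13]
6: 0x2d5 (blk 45, set 5) → L1-HIT  vc=[13]
7: 0xd1 (blk 13, set 5) → VC-HIT  vc=[45]
8: 0x3be (blk 59, set 3) → MISS  vc=[45, 27]
9: 0x255 (blk 37, set 5) → MISS  vc=[45, 27, 13]
10: 0xe0 (blk 14, set 6) → L1-HIT  vc=[45, 27, 13]
11: 0xee (blk 14, set 6) → L1-HIT  vc=[45, 27, 13]
12: 0xe7 (blk 14, set 6) → L1-HIT  vc=[45, 27, 13]
13: 0x166 (blk 22, set 6) → MISS  vc=[45, 27, 13, 14]
14: 0xee (blk 14, set 6) → VC-HIT  vc=[45, 27, 13, 22]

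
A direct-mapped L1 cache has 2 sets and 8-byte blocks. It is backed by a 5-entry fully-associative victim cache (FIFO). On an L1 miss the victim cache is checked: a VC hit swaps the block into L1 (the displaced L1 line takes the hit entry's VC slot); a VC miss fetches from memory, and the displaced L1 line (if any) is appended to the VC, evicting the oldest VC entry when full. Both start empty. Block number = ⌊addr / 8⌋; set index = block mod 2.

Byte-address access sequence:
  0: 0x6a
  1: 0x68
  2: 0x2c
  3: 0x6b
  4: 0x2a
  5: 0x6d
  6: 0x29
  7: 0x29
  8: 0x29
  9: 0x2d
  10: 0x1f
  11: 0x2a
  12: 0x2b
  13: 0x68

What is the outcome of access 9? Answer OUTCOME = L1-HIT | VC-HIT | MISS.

OUTCOME = L1-HIT

  [0] addr=0x6a blk=13 s=1: MISS | VC []
  [1] addr=0x68 blk=13 s=1: L1-HIT | VC []
  [2] addr=0x2c blk=5 s=1: MISS | VC [13]
  [3] addr=0x6b blk=13 s=1: VC-HIT | VC [5]
  [4] addr=0x2a blk=5 s=1: VC-HIT | VC [13]
  [5] addr=0x6d blk=13 s=1: VC-HIT | VC [5]
  [6] addr=0x29 blk=5 s=1: VC-HIT | VC [13]
  [7] addr=0x29 blk=5 s=1: L1-HIT | VC [13]
  [8] addr=0x29 blk=5 s=1: L1-HIT | VC [13]
  [9] addr=0x2d blk=5 s=1: L1-HIT | VC [13]
  [10] addr=0x1f blk=3 s=1: MISS | VC [13, 5]
  [11] addr=0x2a blk=5 s=1: VC-HIT | VC [13, 3]
  [12] addr=0x2b blk=5 s=1: L1-HIT | VC [13, 3]
  [13] addr=0x68 blk=13 s=1: VC-HIT | VC [5, 3]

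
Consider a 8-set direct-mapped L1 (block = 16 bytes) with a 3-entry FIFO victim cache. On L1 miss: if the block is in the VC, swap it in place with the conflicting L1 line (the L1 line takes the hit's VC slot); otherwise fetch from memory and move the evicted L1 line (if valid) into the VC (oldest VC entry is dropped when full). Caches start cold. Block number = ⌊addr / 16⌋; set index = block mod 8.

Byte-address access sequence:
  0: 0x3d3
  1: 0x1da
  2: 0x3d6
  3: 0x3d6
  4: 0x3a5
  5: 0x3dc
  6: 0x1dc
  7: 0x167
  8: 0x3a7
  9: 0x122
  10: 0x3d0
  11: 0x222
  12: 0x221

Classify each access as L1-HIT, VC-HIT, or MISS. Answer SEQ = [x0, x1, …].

SEQ = [MISS, MISS, VC-HIT, L1-HIT, MISS, L1-HIT, VC-HIT, MISS, L1-HIT, MISS, VC-HIT, MISS, L1-HIT]

  [0] addr=0x3d3 blk=61 s=5: MISS | VC []
  [1] addr=0x1da blk=29 s=5: MISS | VC [61]
  [2] addr=0x3d6 blk=61 s=5: VC-HIT | VC [29]
  [3] addr=0x3d6 blk=61 s=5: L1-HIT | VC [29]
  [4] addr=0x3a5 blk=58 s=2: MISS | VC [29]
  [5] addr=0x3dc blk=61 s=5: L1-HIT | VC [29]
  [6] addr=0x1dc blk=29 s=5: VC-HIT | VC [61]
  [7] addr=0x167 blk=22 s=6: MISS | VC [61]
  [8] addr=0x3a7 blk=58 s=2: L1-HIT | VC [61]
  [9] addr=0x122 blk=18 s=2: MISS | VC [61, 58]
  [10] addr=0x3d0 blk=61 s=5: VC-HIT | VC [29, 58]
  [11] addr=0x222 blk=34 s=2: MISS | VC [29, 58, 18]
  [12] addr=0x221 blk=34 s=2: L1-HIT | VC [29, 58, 18]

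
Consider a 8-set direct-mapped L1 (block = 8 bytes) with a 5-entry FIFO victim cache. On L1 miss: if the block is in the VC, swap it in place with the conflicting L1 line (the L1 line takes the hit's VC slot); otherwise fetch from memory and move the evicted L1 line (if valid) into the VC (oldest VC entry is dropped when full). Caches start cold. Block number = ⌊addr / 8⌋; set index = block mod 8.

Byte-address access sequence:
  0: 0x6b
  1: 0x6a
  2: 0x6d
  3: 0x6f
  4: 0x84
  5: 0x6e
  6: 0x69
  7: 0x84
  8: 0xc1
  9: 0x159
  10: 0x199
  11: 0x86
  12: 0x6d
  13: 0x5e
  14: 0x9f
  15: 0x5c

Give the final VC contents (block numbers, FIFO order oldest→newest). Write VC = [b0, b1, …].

VC = [24, 43, 51, 19]

  [0] addr=0x6b blk=13 s=5: MISS | VC []
  [1] addr=0x6a blk=13 s=5: L1-HIT | VC []
  [2] addr=0x6d blk=13 s=5: L1-HIT | VC []
  [3] addr=0x6f blk=13 s=5: L1-HIT | VC []
  [4] addr=0x84 blk=16 s=0: MISS | VC []
  [5] addr=0x6e blk=13 s=5: L1-HIT | VC []
  [6] addr=0x69 blk=13 s=5: L1-HIT | VC []
  [7] addr=0x84 blk=16 s=0: L1-HIT | VC []
  [8] addr=0xc1 blk=24 s=0: MISS | VC [16]
  [9] addr=0x159 blk=43 s=3: MISS | VC [16]
  [10] addr=0x199 blk=51 s=3: MISS | VC [16, 43]
  [11] addr=0x86 blk=16 s=0: VC-HIT | VC [24, 43]
  [12] addr=0x6d blk=13 s=5: L1-HIT | VC [24, 43]
  [13] addr=0x5e blk=11 s=3: MISS | VC [24, 43, 51]
  [14] addr=0x9f blk=19 s=3: MISS | VC [24, 43, 51, 11]
  [15] addr=0x5c blk=11 s=3: VC-HIT | VC [24, 43, 51, 19]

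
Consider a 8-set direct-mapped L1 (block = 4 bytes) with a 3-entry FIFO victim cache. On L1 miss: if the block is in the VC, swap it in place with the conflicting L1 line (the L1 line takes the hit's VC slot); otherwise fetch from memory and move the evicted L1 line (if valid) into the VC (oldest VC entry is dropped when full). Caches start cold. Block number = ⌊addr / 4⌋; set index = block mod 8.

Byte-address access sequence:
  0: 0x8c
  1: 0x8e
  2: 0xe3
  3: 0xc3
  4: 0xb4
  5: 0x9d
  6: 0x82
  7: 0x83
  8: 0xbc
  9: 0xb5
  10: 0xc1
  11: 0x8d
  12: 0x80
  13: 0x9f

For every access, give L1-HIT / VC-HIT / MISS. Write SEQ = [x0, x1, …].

SEQ = [MISS, L1-HIT, MISS, MISS, MISS, MISS, MISS, L1-HIT, MISS, L1-HIT, VC-HIT, L1-HIT, VC-HIT, VC-HIT]

0: 0x8c (blk 35, set 3) → MISS  vc=[]
1: 0x8e (blk 35, set 3) → L1-HIT  vc=[]
2: 0xe3 (blk 56, set 0) → MISS  vc=[]
3: 0xc3 (blk 48, set 0) → MISS  vc=[56]
4: 0xb4 (blk 45, set 5) → MISS  vc=[56]
5: 0x9d (blk 39, set 7) → MISS  vc=[56]
6: 0x82 (blk 32, set 0) → MISS  vc=[56, 48]
7: 0x83 (blk 32, set 0) → L1-HIT  vc=[56, 48]
8: 0xbc (blk 47, set 7) → MISS  vc=[56, 48, 39]
9: 0xb5 (blk 45, set 5) → L1-HIT  vc=[56, 48, 39]
10: 0xc1 (blk 48, set 0) → VC-HIT  vc=[56, 32, 39]
11: 0x8d (blk 35, set 3) → L1-HIT  vc=[56, 32, 39]
12: 0x80 (blk 32, set 0) → VC-HIT  vc=[56, 48, 39]
13: 0x9f (blk 39, set 7) → VC-HIT  vc=[56, 48, 47]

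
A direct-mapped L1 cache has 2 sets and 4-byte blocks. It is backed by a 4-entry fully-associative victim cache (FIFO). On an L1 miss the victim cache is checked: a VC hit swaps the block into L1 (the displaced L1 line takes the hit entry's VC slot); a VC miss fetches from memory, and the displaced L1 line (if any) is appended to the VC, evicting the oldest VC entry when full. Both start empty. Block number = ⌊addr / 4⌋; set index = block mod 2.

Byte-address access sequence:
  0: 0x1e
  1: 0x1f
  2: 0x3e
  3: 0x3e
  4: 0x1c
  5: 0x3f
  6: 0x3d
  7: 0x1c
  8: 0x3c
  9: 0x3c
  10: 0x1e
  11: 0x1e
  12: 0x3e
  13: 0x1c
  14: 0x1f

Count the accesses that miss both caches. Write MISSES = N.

#0 0x1e→b7/s1 MISS; vc=[]
#1 0x1f→b7/s1 L1-HIT; vc=[]
#2 0x3e→b15/s1 MISS; vc=[7]
#3 0x3e→b15/s1 L1-HIT; vc=[7]
#4 0x1c→b7/s1 VC-HIT; vc=[15]
#5 0x3f→b15/s1 VC-HIT; vc=[7]
#6 0x3d→b15/s1 L1-HIT; vc=[7]
#7 0x1c→b7/s1 VC-HIT; vc=[15]
#8 0x3c→b15/s1 VC-HIT; vc=[7]
#9 0x3c→b15/s1 L1-HIT; vc=[7]
#10 0x1e→b7/s1 VC-HIT; vc=[15]
#11 0x1e→b7/s1 L1-HIT; vc=[15]
#12 0x3e→b15/s1 VC-HIT; vc=[7]
#13 0x1c→b7/s1 VC-HIT; vc=[15]
#14 0x1f→b7/s1 L1-HIT; vc=[15]

MISSES = 2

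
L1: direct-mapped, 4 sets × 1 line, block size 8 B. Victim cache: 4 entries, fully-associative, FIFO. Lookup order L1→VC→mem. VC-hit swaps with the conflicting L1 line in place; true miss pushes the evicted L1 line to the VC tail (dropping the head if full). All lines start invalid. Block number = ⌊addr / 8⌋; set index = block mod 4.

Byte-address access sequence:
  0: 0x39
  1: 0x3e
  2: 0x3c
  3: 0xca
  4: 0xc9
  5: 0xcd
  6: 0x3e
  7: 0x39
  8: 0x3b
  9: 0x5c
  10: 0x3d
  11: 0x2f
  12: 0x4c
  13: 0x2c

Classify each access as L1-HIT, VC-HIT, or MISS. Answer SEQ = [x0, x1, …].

SEQ = [MISS, L1-HIT, L1-HIT, MISS, L1-HIT, L1-HIT, L1-HIT, L1-HIT, L1-HIT, MISS, VC-HIT, MISS, MISS, VC-HIT]

0: 0x39 (blk 7, set 3) → MISS  vc=[]
1: 0x3e (blk 7, set 3) → L1-HIT  vc=[]
2: 0x3c (blk 7, set 3) → L1-HIT  vc=[]
3: 0xca (blk 25, set 1) → MISS  vc=[]
4: 0xc9 (blk 25, set 1) → L1-HIT  vc=[]
5: 0xcd (blk 25, set 1) → L1-HIT  vc=[]
6: 0x3e (blk 7, set 3) → L1-HIT  vc=[]
7: 0x39 (blk 7, set 3) → L1-HIT  vc=[]
8: 0x3b (blk 7, set 3) → L1-HIT  vc=[]
9: 0x5c (blk 11, set 3) → MISS  vc=[7]
10: 0x3d (blk 7, set 3) → VC-HIT  vc=[11]
11: 0x2f (blk 5, set 1) → MISS  vc=[11, 25]
12: 0x4c (blk 9, set 1) → MISS  vc=[11, 25, 5]
13: 0x2c (blk 5, set 1) → VC-HIT  vc=[11, 25, 9]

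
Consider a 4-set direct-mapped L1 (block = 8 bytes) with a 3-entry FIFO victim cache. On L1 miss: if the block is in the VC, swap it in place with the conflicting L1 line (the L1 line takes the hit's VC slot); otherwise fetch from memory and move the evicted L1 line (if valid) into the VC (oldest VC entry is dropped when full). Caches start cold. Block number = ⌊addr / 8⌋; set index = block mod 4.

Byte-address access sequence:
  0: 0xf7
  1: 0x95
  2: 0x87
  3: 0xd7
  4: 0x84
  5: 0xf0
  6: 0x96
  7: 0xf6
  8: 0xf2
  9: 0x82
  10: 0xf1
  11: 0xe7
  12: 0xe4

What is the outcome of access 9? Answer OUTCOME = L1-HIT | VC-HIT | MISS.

0: 0xf7 (blk 30, set 2) → MISS  vc=[]
1: 0x95 (blk 18, set 2) → MISS  vc=[30]
2: 0x87 (blk 16, set 0) → MISS  vc=[30]
3: 0xd7 (blk 26, set 2) → MISS  vc=[30, 18]
4: 0x84 (blk 16, set 0) → L1-HIT  vc=[30, 18]
5: 0xf0 (blk 30, set 2) → VC-HIT  vc=[26, 18]
6: 0x96 (blk 18, set 2) → VC-HIT  vc=[26, 30]
7: 0xf6 (blk 30, set 2) → VC-HIT  vc=[26, 18]
8: 0xf2 (blk 30, set 2) → L1-HIT  vc=[26, 18]
9: 0x82 (blk 16, set 0) → L1-HIT  vc=[26, 18]
10: 0xf1 (blk 30, set 2) → L1-HIT  vc=[26, 18]
11: 0xe7 (blk 28, set 0) → MISS  vc=[26, 18, 16]
12: 0xe4 (blk 28, set 0) → L1-HIT  vc=[26, 18, 16]

OUTCOME = L1-HIT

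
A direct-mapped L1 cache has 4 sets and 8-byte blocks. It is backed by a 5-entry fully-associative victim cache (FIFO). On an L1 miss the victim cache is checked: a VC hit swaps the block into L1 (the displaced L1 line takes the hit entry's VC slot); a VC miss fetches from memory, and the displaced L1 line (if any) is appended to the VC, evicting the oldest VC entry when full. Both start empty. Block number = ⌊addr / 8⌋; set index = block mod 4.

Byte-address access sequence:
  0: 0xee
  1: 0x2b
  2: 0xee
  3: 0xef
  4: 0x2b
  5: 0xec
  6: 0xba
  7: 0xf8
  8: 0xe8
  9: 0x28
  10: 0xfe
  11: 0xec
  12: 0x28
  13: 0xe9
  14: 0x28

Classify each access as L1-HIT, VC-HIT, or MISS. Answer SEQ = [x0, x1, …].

0: 0xee (blk 29, set 1) → MISS  vc=[]
1: 0x2b (blk 5, set 1) → MISS  vc=[29]
2: 0xee (blk 29, set 1) → VC-HIT  vc=[5]
3: 0xef (blk 29, set 1) → L1-HIT  vc=[5]
4: 0x2b (blk 5, set 1) → VC-HIT  vc=[29]
5: 0xec (blk 29, set 1) → VC-HIT  vc=[5]
6: 0xba (blk 23, set 3) → MISS  vc=[5]
7: 0xf8 (blk 31, set 3) → MISS  vc=[5, 23]
8: 0xe8 (blk 29, set 1) → L1-HIT  vc=[5, 23]
9: 0x28 (blk 5, set 1) → VC-HIT  vc=[29, 23]
10: 0xfe (blk 31, set 3) → L1-HIT  vc=[29, 23]
11: 0xec (blk 29, set 1) → VC-HIT  vc=[5, 23]
12: 0x28 (blk 5, set 1) → VC-HIT  vc=[29, 23]
13: 0xe9 (blk 29, set 1) → VC-HIT  vc=[5, 23]
14: 0x28 (blk 5, set 1) → VC-HIT  vc=[29, 23]

SEQ = [MISS, MISS, VC-HIT, L1-HIT, VC-HIT, VC-HIT, MISS, MISS, L1-HIT, VC-HIT, L1-HIT, VC-HIT, VC-HIT, VC-HIT, VC-HIT]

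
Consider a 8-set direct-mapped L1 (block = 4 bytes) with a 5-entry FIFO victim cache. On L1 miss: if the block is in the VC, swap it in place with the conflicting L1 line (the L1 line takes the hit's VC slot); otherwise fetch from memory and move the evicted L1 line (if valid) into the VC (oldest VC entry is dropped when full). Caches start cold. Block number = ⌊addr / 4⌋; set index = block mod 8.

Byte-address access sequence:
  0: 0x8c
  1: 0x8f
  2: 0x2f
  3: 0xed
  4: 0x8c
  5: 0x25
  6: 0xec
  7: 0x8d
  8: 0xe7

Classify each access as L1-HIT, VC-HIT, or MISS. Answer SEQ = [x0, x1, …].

SEQ = [MISS, L1-HIT, MISS, MISS, VC-HIT, MISS, VC-HIT, VC-HIT, MISS]

#0 0x8c→b35/s3 MISS; vc=[]
#1 0x8f→b35/s3 L1-HIT; vc=[]
#2 0x2f→b11/s3 MISS; vc=[35]
#3 0xed→b59/s3 MISS; vc=[35,11]
#4 0x8c→b35/s3 VC-HIT; vc=[59,11]
#5 0x25→b9/s1 MISS; vc=[59,11]
#6 0xec→b59/s3 VC-HIT; vc=[35,11]
#7 0x8d→b35/s3 VC-HIT; vc=[59,11]
#8 0xe7→b57/s1 MISS; vc=[59,11,9]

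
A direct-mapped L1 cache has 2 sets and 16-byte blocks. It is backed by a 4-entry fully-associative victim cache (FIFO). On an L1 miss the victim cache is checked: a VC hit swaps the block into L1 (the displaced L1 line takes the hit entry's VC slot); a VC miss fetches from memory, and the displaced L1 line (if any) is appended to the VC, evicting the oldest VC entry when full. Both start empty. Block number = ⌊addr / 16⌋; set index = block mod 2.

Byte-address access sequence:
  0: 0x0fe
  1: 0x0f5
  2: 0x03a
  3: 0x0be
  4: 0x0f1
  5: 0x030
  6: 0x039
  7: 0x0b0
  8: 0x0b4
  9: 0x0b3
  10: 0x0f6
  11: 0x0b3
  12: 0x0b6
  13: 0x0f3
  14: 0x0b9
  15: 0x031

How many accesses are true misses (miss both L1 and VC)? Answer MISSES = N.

0: 0xfe (blk 15, set 1) → MISS  vc=[]
1: 0xf5 (blk 15, set 1) → L1-HIT  vc=[]
2: 0x3a (blk 3, set 1) → MISS  vc=[15]
3: 0xbe (blk 11, set 1) → MISS  vc=[15, 3]
4: 0xf1 (blk 15, set 1) → VC-HIT  vc=[11, 3]
5: 0x30 (blk 3, set 1) → VC-HIT  vc=[11, 15]
6: 0x39 (blk 3, set 1) → L1-HIT  vc=[11, 15]
7: 0xb0 (blk 11, set 1) → VC-HIT  vc=[3, 15]
8: 0xb4 (blk 11, set 1) → L1-HIT  vc=[3, 15]
9: 0xb3 (blk 11, set 1) → L1-HIT  vc=[3, 15]
10: 0xf6 (blk 15, set 1) → VC-HIT  vc=[3, 11]
11: 0xb3 (blk 11, set 1) → VC-HIT  vc=[3, 15]
12: 0xb6 (blk 11, set 1) → L1-HIT  vc=[3, 15]
13: 0xf3 (blk 15, set 1) → VC-HIT  vc=[3, 11]
14: 0xb9 (blk 11, set 1) → VC-HIT  vc=[3, 15]
15: 0x31 (blk 3, set 1) → VC-HIT  vc=[11, 15]

MISSES = 3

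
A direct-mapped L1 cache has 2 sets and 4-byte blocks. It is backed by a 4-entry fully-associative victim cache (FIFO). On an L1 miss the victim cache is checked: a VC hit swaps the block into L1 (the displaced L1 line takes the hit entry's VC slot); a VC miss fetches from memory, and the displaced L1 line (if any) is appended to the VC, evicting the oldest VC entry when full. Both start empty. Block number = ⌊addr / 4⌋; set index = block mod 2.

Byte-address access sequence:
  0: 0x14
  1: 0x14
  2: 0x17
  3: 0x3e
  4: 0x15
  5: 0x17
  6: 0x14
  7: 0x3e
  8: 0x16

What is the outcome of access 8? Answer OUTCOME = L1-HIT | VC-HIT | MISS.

OUTCOME = VC-HIT

#0 0x14→b5/s1 MISS; vc=[]
#1 0x14→b5/s1 L1-HIT; vc=[]
#2 0x17→b5/s1 L1-HIT; vc=[]
#3 0x3e→b15/s1 MISS; vc=[5]
#4 0x15→b5/s1 VC-HIT; vc=[15]
#5 0x17→b5/s1 L1-HIT; vc=[15]
#6 0x14→b5/s1 L1-HIT; vc=[15]
#7 0x3e→b15/s1 VC-HIT; vc=[5]
#8 0x16→b5/s1 VC-HIT; vc=[15]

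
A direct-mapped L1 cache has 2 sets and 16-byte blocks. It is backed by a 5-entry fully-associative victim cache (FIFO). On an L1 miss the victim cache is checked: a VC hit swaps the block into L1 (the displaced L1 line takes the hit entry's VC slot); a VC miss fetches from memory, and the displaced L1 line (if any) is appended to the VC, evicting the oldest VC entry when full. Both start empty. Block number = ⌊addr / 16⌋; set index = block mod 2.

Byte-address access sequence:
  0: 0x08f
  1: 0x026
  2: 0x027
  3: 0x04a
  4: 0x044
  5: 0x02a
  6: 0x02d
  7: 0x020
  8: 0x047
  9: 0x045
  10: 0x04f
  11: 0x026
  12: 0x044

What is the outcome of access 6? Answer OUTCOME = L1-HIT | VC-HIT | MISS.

  [0] addr=0x8f blk=8 s=0: MISS | VC []
  [1] addr=0x26 blk=2 s=0: MISS | VC [8]
  [2] addr=0x27 blk=2 s=0: L1-HIT | VC [8]
  [3] addr=0x4a blk=4 s=0: MISS | VC [8, 2]
  [4] addr=0x44 blk=4 s=0: L1-HIT | VC [8, 2]
  [5] addr=0x2a blk=2 s=0: VC-HIT | VC [8, 4]
  [6] addr=0x2d blk=2 s=0: L1-HIT | VC [8, 4]
  [7] addr=0x20 blk=2 s=0: L1-HIT | VC [8, 4]
  [8] addr=0x47 blk=4 s=0: VC-HIT | VC [8, 2]
  [9] addr=0x45 blk=4 s=0: L1-HIT | VC [8, 2]
  [10] addr=0x4f blk=4 s=0: L1-HIT | VC [8, 2]
  [11] addr=0x26 blk=2 s=0: VC-HIT | VC [8, 4]
  [12] addr=0x44 blk=4 s=0: VC-HIT | VC [8, 2]

OUTCOME = L1-HIT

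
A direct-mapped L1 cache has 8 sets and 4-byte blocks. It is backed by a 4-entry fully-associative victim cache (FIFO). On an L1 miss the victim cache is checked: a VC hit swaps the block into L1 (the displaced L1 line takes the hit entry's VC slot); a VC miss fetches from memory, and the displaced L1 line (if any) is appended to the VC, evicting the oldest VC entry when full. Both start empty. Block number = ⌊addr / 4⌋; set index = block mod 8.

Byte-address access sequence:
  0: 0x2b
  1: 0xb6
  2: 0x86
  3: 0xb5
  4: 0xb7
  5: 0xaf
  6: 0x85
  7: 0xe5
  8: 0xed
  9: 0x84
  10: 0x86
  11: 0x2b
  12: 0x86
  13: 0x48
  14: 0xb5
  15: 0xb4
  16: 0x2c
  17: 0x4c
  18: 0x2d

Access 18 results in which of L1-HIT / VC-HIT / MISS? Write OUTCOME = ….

OUTCOME = VC-HIT

0: 0x2b (blk 10, set 2) → MISS  vc=[]
1: 0xb6 (blk 45, set 5) → MISS  vc=[]
2: 0x86 (blk 33, set 1) → MISS  vc=[]
3: 0xb5 (blk 45, set 5) → L1-HIT  vc=[]
4: 0xb7 (blk 45, set 5) → L1-HIT  vc=[]
5: 0xaf (blk 43, set 3) → MISS  vc=[]
6: 0x85 (blk 33, set 1) → L1-HIT  vc=[]
7: 0xe5 (blk 57, set 1) → MISS  vc=[33]
8: 0xed (blk 59, set 3) → MISS  vc=[33, 43]
9: 0x84 (blk 33, set 1) → VC-HIT  vc=[57, 43]
10: 0x86 (blk 33, set 1) → L1-HIT  vc=[57, 43]
11: 0x2b (blk 10, set 2) → L1-HIT  vc=[57, 43]
12: 0x86 (blk 33, set 1) → L1-HIT  vc=[57, 43]
13: 0x48 (blk 18, set 2) → MISS  vc=[57, 43, 10]
14: 0xb5 (blk 45, set 5) → L1-HIT  vc=[57, 43, 10]
15: 0xb4 (blk 45, set 5) → L1-HIT  vc=[57, 43, 10]
16: 0x2c (blk 11, set 3) → MISS  vc=[57, 43, 10, 59]
17: 0x4c (blk 19, set 3) → MISS  vc=[43, 10, 59, 11]
18: 0x2d (blk 11, set 3) → VC-HIT  vc=[43, 10, 59, 19]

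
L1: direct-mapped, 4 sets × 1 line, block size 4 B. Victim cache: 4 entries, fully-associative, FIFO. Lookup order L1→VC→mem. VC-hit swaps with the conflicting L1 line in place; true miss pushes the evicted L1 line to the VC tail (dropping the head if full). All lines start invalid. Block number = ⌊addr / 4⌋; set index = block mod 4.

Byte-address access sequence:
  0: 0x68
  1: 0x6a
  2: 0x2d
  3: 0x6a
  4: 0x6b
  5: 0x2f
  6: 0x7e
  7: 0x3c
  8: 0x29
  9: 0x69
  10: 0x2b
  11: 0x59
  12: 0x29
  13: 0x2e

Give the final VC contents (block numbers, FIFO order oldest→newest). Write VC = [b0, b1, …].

VC = [15, 31, 26, 22]

  [0] addr=0x68 blk=26 s=2: MISS | VC []
  [1] addr=0x6a blk=26 s=2: L1-HIT | VC []
  [2] addr=0x2d blk=11 s=3: MISS | VC []
  [3] addr=0x6a blk=26 s=2: L1-HIT | VC []
  [4] addr=0x6b blk=26 s=2: L1-HIT | VC []
  [5] addr=0x2f blk=11 s=3: L1-HIT | VC []
  [6] addr=0x7e blk=31 s=3: MISS | VC [11]
  [7] addr=0x3c blk=15 s=3: MISS | VC [11, 31]
  [8] addr=0x29 blk=10 s=2: MISS | VC [11, 31, 26]
  [9] addr=0x69 blk=26 s=2: VC-HIT | VC [11, 31, 10]
  [10] addr=0x2b blk=10 s=2: VC-HIT | VC [11, 31, 26]
  [11] addr=0x59 blk=22 s=2: MISS | VC [11, 31, 26, 10]
  [12] addr=0x29 blk=10 s=2: VC-HIT | VC [11, 31, 26, 22]
  [13] addr=0x2e blk=11 s=3: VC-HIT | VC [15, 31, 26, 22]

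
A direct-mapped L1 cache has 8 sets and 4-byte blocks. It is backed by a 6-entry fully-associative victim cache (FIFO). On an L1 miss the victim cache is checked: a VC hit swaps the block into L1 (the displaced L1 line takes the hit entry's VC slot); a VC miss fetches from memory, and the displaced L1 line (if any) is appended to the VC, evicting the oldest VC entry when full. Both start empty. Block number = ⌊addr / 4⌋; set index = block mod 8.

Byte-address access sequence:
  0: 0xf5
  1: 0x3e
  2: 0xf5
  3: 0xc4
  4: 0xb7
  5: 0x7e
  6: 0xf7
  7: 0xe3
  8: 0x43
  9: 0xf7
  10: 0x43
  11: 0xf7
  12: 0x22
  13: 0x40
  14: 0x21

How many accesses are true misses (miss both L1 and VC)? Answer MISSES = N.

MISSES = 8

  [0] addr=0xf5 blk=61 s=5: MISS | VC []
  [1] addr=0x3e blk=15 s=7: MISS | VC []
  [2] addr=0xf5 blk=61 s=5: L1-HIT | VC []
  [3] addr=0xc4 blk=49 s=1: MISS | VC []
  [4] addr=0xb7 blk=45 s=5: MISS | VC [61]
  [5] addr=0x7e blk=31 s=7: MISS | VC [61, 15]
  [6] addr=0xf7 blk=61 s=5: VC-HIT | VC [45, 15]
  [7] addr=0xe3 blk=56 s=0: MISS | VC [45, 15]
  [8] addr=0x43 blk=16 s=0: MISS | VC [45, 15, 56]
  [9] addr=0xf7 blk=61 s=5: L1-HIT | VC [45, 15, 56]
  [10] addr=0x43 blk=16 s=0: L1-HIT | VC [45, 15, 56]
  [11] addr=0xf7 blk=61 s=5: L1-HIT | VC [45, 15, 56]
  [12] addr=0x22 blk=8 s=0: MISS | VC [45, 15, 56, 16]
  [13] addr=0x40 blk=16 s=0: VC-HIT | VC [45, 15, 56, 8]
  [14] addr=0x21 blk=8 s=0: VC-HIT | VC [45, 15, 56, 16]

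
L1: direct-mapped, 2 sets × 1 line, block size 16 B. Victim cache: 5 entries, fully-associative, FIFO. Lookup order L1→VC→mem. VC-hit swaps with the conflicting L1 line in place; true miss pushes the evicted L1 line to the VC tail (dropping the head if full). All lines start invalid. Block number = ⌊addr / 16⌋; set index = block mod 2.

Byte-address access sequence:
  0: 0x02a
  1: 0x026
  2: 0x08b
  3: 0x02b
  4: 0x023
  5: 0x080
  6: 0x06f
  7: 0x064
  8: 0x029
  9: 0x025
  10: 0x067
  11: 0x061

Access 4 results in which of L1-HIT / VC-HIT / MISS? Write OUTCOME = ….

#0 0x2a→b2/s0 MISS; vc=[]
#1 0x26→b2/s0 L1-HIT; vc=[]
#2 0x8b→b8/s0 MISS; vc=[2]
#3 0x2b→b2/s0 VC-HIT; vc=[8]
#4 0x23→b2/s0 L1-HIT; vc=[8]
#5 0x80→b8/s0 VC-HIT; vc=[2]
#6 0x6f→b6/s0 MISS; vc=[2,8]
#7 0x64→b6/s0 L1-HIT; vc=[2,8]
#8 0x29→b2/s0 VC-HIT; vc=[6,8]
#9 0x25→b2/s0 L1-HIT; vc=[6,8]
#10 0x67→b6/s0 VC-HIT; vc=[2,8]
#11 0x61→b6/s0 L1-HIT; vc=[2,8]

OUTCOME = L1-HIT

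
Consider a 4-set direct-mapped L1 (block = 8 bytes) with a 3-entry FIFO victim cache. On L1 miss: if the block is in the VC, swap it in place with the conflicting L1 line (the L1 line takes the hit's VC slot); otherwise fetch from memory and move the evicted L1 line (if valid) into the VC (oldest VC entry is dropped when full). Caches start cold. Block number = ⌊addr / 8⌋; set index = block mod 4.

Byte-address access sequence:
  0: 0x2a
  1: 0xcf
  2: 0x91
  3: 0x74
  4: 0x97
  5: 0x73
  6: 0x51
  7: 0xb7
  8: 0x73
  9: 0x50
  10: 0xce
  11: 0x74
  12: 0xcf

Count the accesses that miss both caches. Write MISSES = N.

0: 0x2a (blk 5, set 1) → MISS  vc=[]
1: 0xcf (blk 25, set 1) → MISS  vc=[5]
2: 0x91 (blk 18, set 2) → MISS  vc=[5]
3: 0x74 (blk 14, set 2) → MISS  vc=[5, 18]
4: 0x97 (blk 18, set 2) → VC-HIT  vc=[5, 14]
5: 0x73 (blk 14, set 2) → VC-HIT  vc=[5, 18]
6: 0x51 (blk 10, set 2) → MISS  vc=[5, 18, 14]
7: 0xb7 (blk 22, set 2) → MISS  vc=[18, 14, 10]
8: 0x73 (blk 14, set 2) → VC-HIT  vc=[18, 22, 10]
9: 0x50 (blk 10, set 2) → VC-HIT  vc=[18, 22, 14]
10: 0xce (blk 25, set 1) → L1-HIT  vc=[18, 22, 14]
11: 0x74 (blk 14, set 2) → VC-HIT  vc=[18, 22, 10]
12: 0xcf (blk 25, set 1) → L1-HIT  vc=[18, 22, 10]

MISSES = 6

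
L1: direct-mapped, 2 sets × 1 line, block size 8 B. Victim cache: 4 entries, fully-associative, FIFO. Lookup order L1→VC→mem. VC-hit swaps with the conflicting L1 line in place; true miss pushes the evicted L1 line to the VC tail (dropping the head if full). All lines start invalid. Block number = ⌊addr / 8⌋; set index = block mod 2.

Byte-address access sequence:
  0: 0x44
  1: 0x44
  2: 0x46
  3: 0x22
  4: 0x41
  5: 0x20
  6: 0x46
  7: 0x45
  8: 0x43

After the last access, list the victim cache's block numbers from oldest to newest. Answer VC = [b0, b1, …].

  [0] addr=0x44 blk=8 s=0: MISS | VC []
  [1] addr=0x44 blk=8 s=0: L1-HIT | VC []
  [2] addr=0x46 blk=8 s=0: L1-HIT | VC []
  [3] addr=0x22 blk=4 s=0: MISS | VC [8]
  [4] addr=0x41 blk=8 s=0: VC-HIT | VC [4]
  [5] addr=0x20 blk=4 s=0: VC-HIT | VC [8]
  [6] addr=0x46 blk=8 s=0: VC-HIT | VC [4]
  [7] addr=0x45 blk=8 s=0: L1-HIT | VC [4]
  [8] addr=0x43 blk=8 s=0: L1-HIT | VC [4]

VC = [4]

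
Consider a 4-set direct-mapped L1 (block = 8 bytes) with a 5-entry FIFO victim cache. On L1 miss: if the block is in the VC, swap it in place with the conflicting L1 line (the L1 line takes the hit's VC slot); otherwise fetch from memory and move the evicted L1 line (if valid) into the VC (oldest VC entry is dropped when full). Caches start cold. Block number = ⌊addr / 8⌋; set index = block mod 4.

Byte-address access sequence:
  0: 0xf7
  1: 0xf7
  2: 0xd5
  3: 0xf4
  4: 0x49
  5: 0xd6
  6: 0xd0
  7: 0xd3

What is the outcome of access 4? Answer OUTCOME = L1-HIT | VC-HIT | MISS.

OUTCOME = MISS

0: 0xf7 (blk 30, set 2) → MISS  vc=[]
1: 0xf7 (blk 30, set 2) → L1-HIT  vc=[]
2: 0xd5 (blk 26, set 2) → MISS  vc=[30]
3: 0xf4 (blk 30, set 2) → VC-HIT  vc=[26]
4: 0x49 (blk 9, set 1) → MISS  vc=[26]
5: 0xd6 (blk 26, set 2) → VC-HIT  vc=[30]
6: 0xd0 (blk 26, set 2) → L1-HIT  vc=[30]
7: 0xd3 (blk 26, set 2) → L1-HIT  vc=[30]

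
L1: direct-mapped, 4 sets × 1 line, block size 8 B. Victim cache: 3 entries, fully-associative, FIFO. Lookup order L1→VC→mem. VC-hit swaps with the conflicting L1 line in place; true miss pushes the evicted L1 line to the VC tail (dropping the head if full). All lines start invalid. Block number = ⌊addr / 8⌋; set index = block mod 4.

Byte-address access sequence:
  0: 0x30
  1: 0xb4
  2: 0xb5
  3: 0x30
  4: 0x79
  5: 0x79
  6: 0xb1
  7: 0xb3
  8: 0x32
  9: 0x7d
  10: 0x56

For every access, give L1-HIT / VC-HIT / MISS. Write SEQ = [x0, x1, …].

SEQ = [MISS, MISS, L1-HIT, VC-HIT, MISS, L1-HIT, VC-HIT, L1-HIT, VC-HIT, L1-HIT, MISS]

0: 0x30 (blk 6, set 2) → MISS  vc=[]
1: 0xb4 (blk 22, set 2) → MISS  vc=[6]
2: 0xb5 (blk 22, set 2) → L1-HIT  vc=[6]
3: 0x30 (blk 6, set 2) → VC-HIT  vc=[22]
4: 0x79 (blk 15, set 3) → MISS  vc=[22]
5: 0x79 (blk 15, set 3) → L1-HIT  vc=[22]
6: 0xb1 (blk 22, set 2) → VC-HIT  vc=[6]
7: 0xb3 (blk 22, set 2) → L1-HIT  vc=[6]
8: 0x32 (blk 6, set 2) → VC-HIT  vc=[22]
9: 0x7d (blk 15, set 3) → L1-HIT  vc=[22]
10: 0x56 (blk 10, set 2) → MISS  vc=[22, 6]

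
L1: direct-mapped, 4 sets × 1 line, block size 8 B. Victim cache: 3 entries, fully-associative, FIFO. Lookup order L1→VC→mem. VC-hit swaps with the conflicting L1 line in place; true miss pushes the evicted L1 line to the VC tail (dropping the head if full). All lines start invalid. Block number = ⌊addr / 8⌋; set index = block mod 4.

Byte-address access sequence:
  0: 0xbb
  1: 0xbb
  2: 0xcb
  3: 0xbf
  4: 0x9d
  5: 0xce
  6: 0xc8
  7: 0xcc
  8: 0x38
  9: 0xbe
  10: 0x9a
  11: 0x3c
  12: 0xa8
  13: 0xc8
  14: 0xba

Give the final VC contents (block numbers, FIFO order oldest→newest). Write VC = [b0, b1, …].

  [0] addr=0xbb blk=23 s=3: MISS | VC []
  [1] addr=0xbb blk=23 s=3: L1-HIT | VC []
  [2] addr=0xcb blk=25 s=1: MISS | VC []
  [3] addr=0xbf blk=23 s=3: L1-HIT | VC []
  [4] addr=0x9d blk=19 s=3: MISS | VC [23]
  [5] addr=0xce blk=25 s=1: L1-HIT | VC [23]
  [6] addr=0xc8 blk=25 s=1: L1-HIT | VC [23]
  [7] addr=0xcc blk=25 s=1: L1-HIT | VC [23]
  [8] addr=0x38 blk=7 s=3: MISS | VC [23, 19]
  [9] addr=0xbe blk=23 s=3: VC-HIT | VC [7, 19]
  [10] addr=0x9a blk=19 s=3: VC-HIT | VC [7, 23]
  [11] addr=0x3c blk=7 s=3: VC-HIT | VC [19, 23]
  [12] addr=0xa8 blk=21 s=1: MISS | VC [19, 23, 25]
  [13] addr=0xc8 blk=25 s=1: VC-HIT | VC [19, 23, 21]
  [14] addr=0xba blk=23 s=3: VC-HIT | VC [19, 7, 21]

VC = [19, 7, 21]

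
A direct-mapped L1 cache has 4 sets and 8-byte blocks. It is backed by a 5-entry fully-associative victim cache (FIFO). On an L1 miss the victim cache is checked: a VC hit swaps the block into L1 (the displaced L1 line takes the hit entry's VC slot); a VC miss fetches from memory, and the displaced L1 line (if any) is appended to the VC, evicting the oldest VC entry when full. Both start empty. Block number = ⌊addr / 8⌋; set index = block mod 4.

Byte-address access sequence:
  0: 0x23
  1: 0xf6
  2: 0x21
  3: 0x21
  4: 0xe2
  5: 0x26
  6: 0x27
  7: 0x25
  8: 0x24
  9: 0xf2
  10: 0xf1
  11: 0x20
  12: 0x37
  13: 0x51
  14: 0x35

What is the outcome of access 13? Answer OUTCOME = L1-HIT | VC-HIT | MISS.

  [0] addr=0x23 blk=4 s=0: MISS | VC []
  [1] addr=0xf6 blk=30 s=2: MISS | VC []
  [2] addr=0x21 blk=4 s=0: L1-HIT | VC []
  [3] addr=0x21 blk=4 s=0: L1-HIT | VC []
  [4] addr=0xe2 blk=28 s=0: MISS | VC [4]
  [5] addr=0x26 blk=4 s=0: VC-HIT | VC [28]
  [6] addr=0x27 blk=4 s=0: L1-HIT | VC [28]
  [7] addr=0x25 blk=4 s=0: L1-HIT | VC [28]
  [8] addr=0x24 blk=4 s=0: L1-HIT | VC [28]
  [9] addr=0xf2 blk=30 s=2: L1-HIT | VC [28]
  [10] addr=0xf1 blk=30 s=2: L1-HIT | VC [28]
  [11] addr=0x20 blk=4 s=0: L1-HIT | VC [28]
  [12] addr=0x37 blk=6 s=2: MISS | VC [28, 30]
  [13] addr=0x51 blk=10 s=2: MISS | VC [28, 30, 6]
  [14] addr=0x35 blk=6 s=2: VC-HIT | VC [28, 30, 10]

OUTCOME = MISS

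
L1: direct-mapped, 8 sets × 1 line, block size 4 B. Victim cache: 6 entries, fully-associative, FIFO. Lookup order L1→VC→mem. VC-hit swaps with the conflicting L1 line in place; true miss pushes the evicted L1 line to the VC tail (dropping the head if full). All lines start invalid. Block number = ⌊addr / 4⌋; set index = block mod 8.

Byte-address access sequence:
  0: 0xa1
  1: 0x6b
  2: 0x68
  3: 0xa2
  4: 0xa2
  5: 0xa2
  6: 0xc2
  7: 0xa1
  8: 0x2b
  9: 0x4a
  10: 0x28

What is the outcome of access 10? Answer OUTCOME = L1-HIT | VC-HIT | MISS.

  [0] addr=0xa1 blk=40 s=0: MISS | VC []
  [1] addr=0x6b blk=26 s=2: MISS | VC []
  [2] addr=0x68 blk=26 s=2: L1-HIT | VC []
  [3] addr=0xa2 blk=40 s=0: L1-HIT | VC []
  [4] addr=0xa2 blk=40 s=0: L1-HIT | VC []
  [5] addr=0xa2 blk=40 s=0: L1-HIT | VC []
  [6] addr=0xc2 blk=48 s=0: MISS | VC [40]
  [7] addr=0xa1 blk=40 s=0: VC-HIT | VC [48]
  [8] addr=0x2b blk=10 s=2: MISS | VC [48, 26]
  [9] addr=0x4a blk=18 s=2: MISS | VC [48, 26, 10]
  [10] addr=0x28 blk=10 s=2: VC-HIT | VC [48, 26, 18]

OUTCOME = VC-HIT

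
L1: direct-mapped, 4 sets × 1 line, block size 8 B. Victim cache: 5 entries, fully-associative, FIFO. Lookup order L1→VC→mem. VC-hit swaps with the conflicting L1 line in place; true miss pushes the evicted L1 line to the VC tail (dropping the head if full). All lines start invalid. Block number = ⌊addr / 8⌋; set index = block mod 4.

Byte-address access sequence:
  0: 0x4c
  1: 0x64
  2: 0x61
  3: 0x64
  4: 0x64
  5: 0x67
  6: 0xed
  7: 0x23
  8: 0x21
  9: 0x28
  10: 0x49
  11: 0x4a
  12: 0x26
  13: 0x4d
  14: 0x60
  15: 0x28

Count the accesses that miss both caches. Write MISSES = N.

MISSES = 5

0: 0x4c (blk 9, set 1) → MISS  vc=[]
1: 0x64 (blk 12, set 0) → MISS  vc=[]
2: 0x61 (blk 12, set 0) → L1-HIT  vc=[]
3: 0x64 (blk 12, set 0) → L1-HIT  vc=[]
4: 0x64 (blk 12, set 0) → L1-HIT  vc=[]
5: 0x67 (blk 12, set 0) → L1-HIT  vc=[]
6: 0xed (blk 29, set 1) → MISS  vc=[9]
7: 0x23 (blk 4, set 0) → MISS  vc=[9, 12]
8: 0x21 (blk 4, set 0) → L1-HIT  vc=[9, 12]
9: 0x28 (blk 5, set 1) → MISS  vc=[9, 12, 29]
10: 0x49 (blk 9, set 1) → VC-HIT  vc=[5, 12, 29]
11: 0x4a (blk 9, set 1) → L1-HIT  vc=[5, 12, 29]
12: 0x26 (blk 4, set 0) → L1-HIT  vc=[5, 12, 29]
13: 0x4d (blk 9, set 1) → L1-HIT  vc=[5, 12, 29]
14: 0x60 (blk 12, set 0) → VC-HIT  vc=[5, 4, 29]
15: 0x28 (blk 5, set 1) → VC-HIT  vc=[9, 4, 29]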